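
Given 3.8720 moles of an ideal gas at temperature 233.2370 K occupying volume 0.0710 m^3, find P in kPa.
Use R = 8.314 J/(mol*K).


P = nRT/V = 3.8720 * 8.314 * 233.2370 / 0.0710
= 7508.3207 / 0.0710 = 105750.9961 Pa = 105.7510 kPa

105.7510 kPa


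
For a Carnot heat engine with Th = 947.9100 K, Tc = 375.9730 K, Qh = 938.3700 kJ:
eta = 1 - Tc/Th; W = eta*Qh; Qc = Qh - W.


eta = 1 - 375.9730/947.9100 = 0.6034
W = 0.6034 * 938.3700 = 566.1809 kJ
Qc = 938.3700 - 566.1809 = 372.1891 kJ

eta = 60.3366%, W = 566.1809 kJ, Qc = 372.1891 kJ


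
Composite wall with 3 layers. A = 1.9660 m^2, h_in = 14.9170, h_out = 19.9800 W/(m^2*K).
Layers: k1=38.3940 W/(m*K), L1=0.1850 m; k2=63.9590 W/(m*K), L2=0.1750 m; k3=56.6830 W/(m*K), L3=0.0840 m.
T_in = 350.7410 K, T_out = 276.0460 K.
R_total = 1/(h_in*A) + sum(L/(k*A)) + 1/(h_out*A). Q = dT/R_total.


R_conv_in = 1/(14.9170*1.9660) = 0.0341
R_1 = 0.1850/(38.3940*1.9660) = 0.0025
R_2 = 0.1750/(63.9590*1.9660) = 0.0014
R_3 = 0.0840/(56.6830*1.9660) = 0.0008
R_conv_out = 1/(19.9800*1.9660) = 0.0255
R_total = 0.0642 K/W
Q = 74.6950 / 0.0642 = 1164.3317 W

R_total = 0.0642 K/W, Q = 1164.3317 W


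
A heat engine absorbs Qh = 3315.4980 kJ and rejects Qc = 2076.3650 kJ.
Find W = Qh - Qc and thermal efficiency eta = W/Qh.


W = 3315.4980 - 2076.3650 = 1239.1330 kJ
eta = 1239.1330 / 3315.4980 = 0.3737 = 37.3740%

W = 1239.1330 kJ, eta = 37.3740%


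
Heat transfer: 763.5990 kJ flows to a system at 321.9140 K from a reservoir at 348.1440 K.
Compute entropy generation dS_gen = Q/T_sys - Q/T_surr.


dS_sys = 763.5990/321.9140 = 2.3721 kJ/K
dS_surr = -763.5990/348.1440 = -2.1933 kJ/K
dS_gen = 2.3721 - 2.1933 = 0.1787 kJ/K (irreversible)

dS_gen = 0.1787 kJ/K, irreversible


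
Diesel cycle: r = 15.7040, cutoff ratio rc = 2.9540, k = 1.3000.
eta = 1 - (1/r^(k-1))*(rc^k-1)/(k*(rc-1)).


r^(k-1) = 2.2846
rc^k = 4.0882
eta = 0.4678 = 46.7847%

46.7847%


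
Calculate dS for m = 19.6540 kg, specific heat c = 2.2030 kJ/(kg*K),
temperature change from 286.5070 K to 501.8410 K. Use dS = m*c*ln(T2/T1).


T2/T1 = 1.7516
ln(T2/T1) = 0.5605
dS = 19.6540 * 2.2030 * 0.5605 = 24.2693 kJ/K

24.2693 kJ/K


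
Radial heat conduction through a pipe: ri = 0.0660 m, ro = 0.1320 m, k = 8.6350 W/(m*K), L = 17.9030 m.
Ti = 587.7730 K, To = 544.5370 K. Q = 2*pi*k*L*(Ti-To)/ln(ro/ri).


dT = 43.2360 K
ln(ro/ri) = 0.6931
Q = 2*pi*8.6350*17.9030*43.2360 / 0.6931 = 60588.2026 W

60588.2026 W


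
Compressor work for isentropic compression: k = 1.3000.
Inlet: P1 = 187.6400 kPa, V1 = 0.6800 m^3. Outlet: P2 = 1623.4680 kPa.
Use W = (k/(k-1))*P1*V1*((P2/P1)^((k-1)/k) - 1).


(k-1)/k = 0.2308
(P2/P1)^exp = 1.6453
W = 4.3333 * 187.6400 * 0.6800 * (1.6453 - 1) = 356.8216 kJ

356.8216 kJ


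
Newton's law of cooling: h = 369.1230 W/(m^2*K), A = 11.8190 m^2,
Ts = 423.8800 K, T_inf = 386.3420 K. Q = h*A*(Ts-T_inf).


dT = 37.5380 K
Q = 369.1230 * 11.8190 * 37.5380 = 163765.7089 W

163765.7089 W


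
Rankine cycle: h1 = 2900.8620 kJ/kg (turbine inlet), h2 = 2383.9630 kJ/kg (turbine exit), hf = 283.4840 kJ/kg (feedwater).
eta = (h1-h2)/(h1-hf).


W = 516.8990 kJ/kg
Q_in = 2617.3780 kJ/kg
eta = 0.1975 = 19.7487%

eta = 19.7487%


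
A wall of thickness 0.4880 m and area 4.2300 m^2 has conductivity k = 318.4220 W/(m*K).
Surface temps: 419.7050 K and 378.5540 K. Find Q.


dT = 41.1510 K
Q = 318.4220 * 4.2300 * 41.1510 / 0.4880 = 113580.5597 W

113580.5597 W


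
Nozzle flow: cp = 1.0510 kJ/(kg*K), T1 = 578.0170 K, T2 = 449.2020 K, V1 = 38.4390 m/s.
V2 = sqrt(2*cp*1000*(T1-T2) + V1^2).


dT = 128.8150 K
2*cp*1000*dT = 270769.1300
V1^2 = 1477.5567
V2 = sqrt(272246.6867) = 521.7726 m/s

521.7726 m/s


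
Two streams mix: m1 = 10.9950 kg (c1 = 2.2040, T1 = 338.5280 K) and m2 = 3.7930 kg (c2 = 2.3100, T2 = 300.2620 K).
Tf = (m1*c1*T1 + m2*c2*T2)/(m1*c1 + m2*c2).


num = 10834.3869
den = 32.9948
Tf = 328.3664 K

328.3664 K


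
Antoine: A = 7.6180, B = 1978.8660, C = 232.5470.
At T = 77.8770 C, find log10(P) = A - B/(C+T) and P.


C+T = 310.4240
B/(C+T) = 6.3747
log10(P) = 7.6180 - 6.3747 = 1.2433
P = 10^1.2433 = 17.5098 mmHg

17.5098 mmHg


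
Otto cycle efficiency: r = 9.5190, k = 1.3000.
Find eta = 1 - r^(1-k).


r^(k-1) = 1.9660
eta = 1 - 1/1.9660 = 0.4913 = 49.1346%

49.1346%


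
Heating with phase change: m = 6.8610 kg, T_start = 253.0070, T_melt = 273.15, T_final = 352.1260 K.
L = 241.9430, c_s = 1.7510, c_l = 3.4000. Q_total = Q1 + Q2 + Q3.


Q1 (sensible, solid) = 6.8610 * 1.7510 * 20.1430 = 241.9902 kJ
Q2 (latent) = 6.8610 * 241.9430 = 1659.9709 kJ
Q3 (sensible, liquid) = 6.8610 * 3.4000 * 78.9760 = 1842.3047 kJ
Q_total = 3744.2658 kJ

3744.2658 kJ


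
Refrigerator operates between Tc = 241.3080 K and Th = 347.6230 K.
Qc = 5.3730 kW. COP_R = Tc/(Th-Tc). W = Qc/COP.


COP = 241.3080 / 106.3150 = 2.2697
W = 5.3730 / 2.2697 = 2.3672 kW

COP = 2.2697, W = 2.3672 kW


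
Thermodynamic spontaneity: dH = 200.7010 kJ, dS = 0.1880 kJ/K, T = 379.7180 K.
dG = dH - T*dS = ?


T*dS = 379.7180 * 0.1880 = 71.3870 kJ
dG = 200.7010 - 71.3870 = 129.3140 kJ (non-spontaneous)

dG = 129.3140 kJ, non-spontaneous


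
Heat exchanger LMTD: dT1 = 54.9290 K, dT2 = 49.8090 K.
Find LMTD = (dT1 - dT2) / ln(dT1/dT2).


dT1/dT2 = 1.1028
ln(dT1/dT2) = 0.0978
LMTD = 5.1200 / 0.0978 = 52.3273 K

52.3273 K


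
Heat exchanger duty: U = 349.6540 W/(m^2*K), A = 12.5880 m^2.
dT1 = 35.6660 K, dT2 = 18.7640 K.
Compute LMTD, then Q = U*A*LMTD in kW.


LMTD = 26.3165 K
Q = 349.6540 * 12.5880 * 26.3165 = 115830.7861 W = 115.8308 kW

115.8308 kW


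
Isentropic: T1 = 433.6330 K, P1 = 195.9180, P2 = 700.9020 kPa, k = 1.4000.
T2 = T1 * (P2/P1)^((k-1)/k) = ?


(k-1)/k = 0.2857
(P2/P1)^exp = 1.4394
T2 = 433.6330 * 1.4394 = 624.1499 K

624.1499 K


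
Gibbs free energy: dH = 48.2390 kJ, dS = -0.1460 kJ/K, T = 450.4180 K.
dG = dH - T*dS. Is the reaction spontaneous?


T*dS = 450.4180 * -0.1460 = -65.7610 kJ
dG = 48.2390 + 65.7610 = 114.0000 kJ (non-spontaneous)

dG = 114.0000 kJ, non-spontaneous


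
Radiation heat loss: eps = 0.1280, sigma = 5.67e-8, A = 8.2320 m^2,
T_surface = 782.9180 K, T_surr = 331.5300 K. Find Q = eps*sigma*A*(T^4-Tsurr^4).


T^4 = 3.7572e+11
Tsurr^4 = 1.2081e+10
Q = 0.1280 * 5.67e-8 * 8.2320 * 3.6364e+11 = 21725.5137 W

21725.5137 W


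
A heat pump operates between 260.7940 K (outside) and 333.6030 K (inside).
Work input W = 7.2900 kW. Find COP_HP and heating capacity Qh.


COP = 333.6030 / 72.8090 = 4.5819
Qh = 4.5819 * 7.2900 = 33.4020 kW

COP = 4.5819, Qh = 33.4020 kW


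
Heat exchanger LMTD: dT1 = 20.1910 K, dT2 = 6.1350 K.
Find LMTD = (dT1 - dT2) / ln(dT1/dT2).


dT1/dT2 = 3.2911
ln(dT1/dT2) = 1.1912
LMTD = 14.0560 / 1.1912 = 11.7996 K

11.7996 K


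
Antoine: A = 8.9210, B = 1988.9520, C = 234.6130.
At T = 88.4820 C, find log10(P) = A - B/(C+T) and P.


C+T = 323.0950
B/(C+T) = 6.1559
log10(P) = 8.9210 - 6.1559 = 2.7651
P = 10^2.7651 = 582.1896 mmHg

582.1896 mmHg


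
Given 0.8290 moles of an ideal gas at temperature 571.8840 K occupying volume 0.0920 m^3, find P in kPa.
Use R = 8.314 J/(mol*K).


P = nRT/V = 0.8290 * 8.314 * 571.8840 / 0.0920
= 3941.5995 / 0.0920 = 42843.4731 Pa = 42.8435 kPa

42.8435 kPa


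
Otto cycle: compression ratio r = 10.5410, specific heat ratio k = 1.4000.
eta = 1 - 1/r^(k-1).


r^(k-1) = 2.5654
eta = 1 - 1/2.5654 = 0.6102 = 61.0195%

61.0195%


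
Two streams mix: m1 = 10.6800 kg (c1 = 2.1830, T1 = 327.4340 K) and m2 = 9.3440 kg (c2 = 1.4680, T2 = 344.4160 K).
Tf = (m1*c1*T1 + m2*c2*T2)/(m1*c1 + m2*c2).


num = 12358.2919
den = 37.0314
Tf = 333.7244 K

333.7244 K


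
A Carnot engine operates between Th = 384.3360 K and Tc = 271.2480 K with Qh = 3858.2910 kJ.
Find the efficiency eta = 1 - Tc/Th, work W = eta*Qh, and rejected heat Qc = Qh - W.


eta = 1 - 271.2480/384.3360 = 0.2942
W = 0.2942 * 3858.2910 = 1135.2733 kJ
Qc = 3858.2910 - 1135.2733 = 2723.0177 kJ

eta = 29.4243%, W = 1135.2733 kJ, Qc = 2723.0177 kJ


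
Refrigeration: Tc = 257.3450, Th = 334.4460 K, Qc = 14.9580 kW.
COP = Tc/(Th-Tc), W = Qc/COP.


COP = 257.3450 / 77.1010 = 3.3378
W = 14.9580 / 3.3378 = 4.4814 kW

COP = 3.3378, W = 4.4814 kW


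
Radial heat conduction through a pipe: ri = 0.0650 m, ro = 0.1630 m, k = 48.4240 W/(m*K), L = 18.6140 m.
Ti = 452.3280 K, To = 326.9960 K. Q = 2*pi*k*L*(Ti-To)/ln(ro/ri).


dT = 125.3320 K
ln(ro/ri) = 0.9194
Q = 2*pi*48.4240*18.6140*125.3320 / 0.9194 = 772067.4088 W

772067.4088 W


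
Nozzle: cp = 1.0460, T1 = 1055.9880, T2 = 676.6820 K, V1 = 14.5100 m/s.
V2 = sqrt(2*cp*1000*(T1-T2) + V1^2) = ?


dT = 379.3060 K
2*cp*1000*dT = 793508.1520
V1^2 = 210.5401
V2 = sqrt(793718.6921) = 890.9089 m/s

890.9089 m/s


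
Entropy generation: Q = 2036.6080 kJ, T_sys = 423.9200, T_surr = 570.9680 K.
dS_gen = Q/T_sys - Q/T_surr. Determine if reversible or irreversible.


dS_sys = 2036.6080/423.9200 = 4.8042 kJ/K
dS_surr = -2036.6080/570.9680 = -3.5669 kJ/K
dS_gen = 4.8042 - 3.5669 = 1.2373 kJ/K (irreversible)

dS_gen = 1.2373 kJ/K, irreversible


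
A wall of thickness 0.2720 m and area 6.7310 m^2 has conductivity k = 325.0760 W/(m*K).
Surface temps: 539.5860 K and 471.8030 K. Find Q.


dT = 67.7830 K
Q = 325.0760 * 6.7310 * 67.7830 / 0.2720 = 545275.9964 W

545275.9964 W


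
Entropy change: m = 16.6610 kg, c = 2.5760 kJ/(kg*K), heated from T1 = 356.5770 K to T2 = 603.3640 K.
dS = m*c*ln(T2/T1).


T2/T1 = 1.6921
ln(T2/T1) = 0.5260
dS = 16.6610 * 2.5760 * 0.5260 = 22.5740 kJ/K

22.5740 kJ/K


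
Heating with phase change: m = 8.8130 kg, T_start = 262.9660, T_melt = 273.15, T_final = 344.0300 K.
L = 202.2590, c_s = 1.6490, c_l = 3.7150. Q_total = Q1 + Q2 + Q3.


Q1 (sensible, solid) = 8.8130 * 1.6490 * 10.1840 = 148.0004 kJ
Q2 (latent) = 8.8130 * 202.2590 = 1782.5086 kJ
Q3 (sensible, liquid) = 8.8130 * 3.7150 * 70.8800 = 2320.6321 kJ
Q_total = 4251.1411 kJ

4251.1411 kJ


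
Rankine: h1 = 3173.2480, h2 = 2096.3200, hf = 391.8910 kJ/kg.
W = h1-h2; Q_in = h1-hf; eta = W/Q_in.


W = 1076.9280 kJ/kg
Q_in = 2781.3570 kJ/kg
eta = 0.3872 = 38.7195%

eta = 38.7195%


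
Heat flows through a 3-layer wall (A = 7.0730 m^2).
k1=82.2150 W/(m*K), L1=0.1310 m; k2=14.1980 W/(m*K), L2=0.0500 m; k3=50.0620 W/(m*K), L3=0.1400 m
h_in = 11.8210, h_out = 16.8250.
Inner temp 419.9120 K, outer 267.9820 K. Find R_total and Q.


R_conv_in = 1/(11.8210*7.0730) = 0.0120
R_1 = 0.1310/(82.2150*7.0730) = 0.0002
R_2 = 0.0500/(14.1980*7.0730) = 0.0005
R_3 = 0.1400/(50.0620*7.0730) = 0.0004
R_conv_out = 1/(16.8250*7.0730) = 0.0084
R_total = 0.0215 K/W
Q = 151.9300 / 0.0215 = 7072.4361 W

R_total = 0.0215 K/W, Q = 7072.4361 W


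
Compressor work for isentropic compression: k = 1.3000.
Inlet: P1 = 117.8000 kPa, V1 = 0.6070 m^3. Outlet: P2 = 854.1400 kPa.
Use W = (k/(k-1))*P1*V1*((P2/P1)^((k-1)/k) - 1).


(k-1)/k = 0.2308
(P2/P1)^exp = 1.5796
W = 4.3333 * 117.8000 * 0.6070 * (1.5796 - 1) = 179.5943 kJ

179.5943 kJ


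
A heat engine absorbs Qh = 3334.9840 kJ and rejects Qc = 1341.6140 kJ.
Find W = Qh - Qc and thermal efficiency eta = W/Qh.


W = 3334.9840 - 1341.6140 = 1993.3700 kJ
eta = 1993.3700 / 3334.9840 = 0.5977 = 59.7715%

W = 1993.3700 kJ, eta = 59.7715%


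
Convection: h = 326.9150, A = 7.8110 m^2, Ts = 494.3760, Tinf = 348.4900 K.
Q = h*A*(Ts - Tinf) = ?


dT = 145.8860 K
Q = 326.9150 * 7.8110 * 145.8860 = 372524.7247 W

372524.7247 W


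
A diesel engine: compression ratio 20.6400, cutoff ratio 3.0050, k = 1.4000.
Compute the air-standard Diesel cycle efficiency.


r^(k-1) = 3.3565
rc^k = 4.6664
eta = 0.6109 = 61.0853%

61.0853%


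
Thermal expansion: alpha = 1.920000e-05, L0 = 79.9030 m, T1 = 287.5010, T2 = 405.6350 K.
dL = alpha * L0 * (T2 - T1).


dT = 118.1340 K
dL = 1.920000e-05 * 79.9030 * 118.1340 = 0.181234 m
L_final = 80.084234 m

dL = 0.181234 m


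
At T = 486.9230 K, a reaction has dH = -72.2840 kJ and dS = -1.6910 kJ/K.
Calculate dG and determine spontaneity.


T*dS = 486.9230 * -1.6910 = -823.3868 kJ
dG = -72.2840 + 823.3868 = 751.1028 kJ (non-spontaneous)

dG = 751.1028 kJ, non-spontaneous


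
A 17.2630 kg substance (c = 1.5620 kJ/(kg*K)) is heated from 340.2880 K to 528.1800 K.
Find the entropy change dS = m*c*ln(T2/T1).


T2/T1 = 1.5522
ln(T2/T1) = 0.4396
dS = 17.2630 * 1.5620 * 0.4396 = 11.8549 kJ/K

11.8549 kJ/K


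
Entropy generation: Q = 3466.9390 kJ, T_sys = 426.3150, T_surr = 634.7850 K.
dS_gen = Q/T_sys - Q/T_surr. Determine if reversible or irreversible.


dS_sys = 3466.9390/426.3150 = 8.1323 kJ/K
dS_surr = -3466.9390/634.7850 = -5.4616 kJ/K
dS_gen = 8.1323 - 5.4616 = 2.6707 kJ/K (irreversible)

dS_gen = 2.6707 kJ/K, irreversible


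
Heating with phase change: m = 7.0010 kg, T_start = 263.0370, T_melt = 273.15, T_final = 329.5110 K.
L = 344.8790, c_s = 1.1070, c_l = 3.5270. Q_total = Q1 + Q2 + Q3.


Q1 (sensible, solid) = 7.0010 * 1.1070 * 10.1130 = 78.3768 kJ
Q2 (latent) = 7.0010 * 344.8790 = 2414.4979 kJ
Q3 (sensible, liquid) = 7.0010 * 3.5270 * 56.3610 = 1391.6955 kJ
Q_total = 3884.5702 kJ

3884.5702 kJ


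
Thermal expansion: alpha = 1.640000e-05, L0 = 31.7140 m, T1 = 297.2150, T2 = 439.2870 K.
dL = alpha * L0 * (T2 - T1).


dT = 142.0720 K
dL = 1.640000e-05 * 31.7140 * 142.0720 = 0.073893 m
L_final = 31.787893 m

dL = 0.073893 m


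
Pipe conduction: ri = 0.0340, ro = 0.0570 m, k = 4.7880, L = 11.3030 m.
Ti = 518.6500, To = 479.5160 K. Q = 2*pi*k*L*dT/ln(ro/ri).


dT = 39.1340 K
ln(ro/ri) = 0.5167
Q = 2*pi*4.7880*11.3030*39.1340 / 0.5167 = 25754.3917 W

25754.3917 W


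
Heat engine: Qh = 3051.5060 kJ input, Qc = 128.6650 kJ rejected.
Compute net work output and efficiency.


W = 3051.5060 - 128.6650 = 2922.8410 kJ
eta = 2922.8410 / 3051.5060 = 0.9578 = 95.7836%

W = 2922.8410 kJ, eta = 95.7836%


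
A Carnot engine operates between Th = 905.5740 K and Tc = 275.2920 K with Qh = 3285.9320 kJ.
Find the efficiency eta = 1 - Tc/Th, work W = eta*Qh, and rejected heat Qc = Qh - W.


eta = 1 - 275.2920/905.5740 = 0.6960
W = 0.6960 * 3285.9320 = 2287.0177 kJ
Qc = 3285.9320 - 2287.0177 = 998.9143 kJ

eta = 69.6003%, W = 2287.0177 kJ, Qc = 998.9143 kJ


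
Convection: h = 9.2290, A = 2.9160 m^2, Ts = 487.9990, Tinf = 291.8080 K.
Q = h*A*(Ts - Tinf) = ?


dT = 196.1910 K
Q = 9.2290 * 2.9160 * 196.1910 = 5279.8459 W

5279.8459 W


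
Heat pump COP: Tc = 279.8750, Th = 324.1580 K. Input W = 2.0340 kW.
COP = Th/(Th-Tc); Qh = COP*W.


COP = 324.1580 / 44.2830 = 7.3201
Qh = 7.3201 * 2.0340 = 14.8892 kW

COP = 7.3201, Qh = 14.8892 kW


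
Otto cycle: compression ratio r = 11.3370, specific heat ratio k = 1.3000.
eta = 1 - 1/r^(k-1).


r^(k-1) = 2.0718
eta = 1 - 1/2.0718 = 0.5173 = 51.7330%

51.7330%


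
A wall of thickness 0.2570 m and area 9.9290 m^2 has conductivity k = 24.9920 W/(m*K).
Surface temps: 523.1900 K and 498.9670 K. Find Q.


dT = 24.2230 K
Q = 24.9920 * 9.9290 * 24.2230 / 0.2570 = 23388.4439 W

23388.4439 W


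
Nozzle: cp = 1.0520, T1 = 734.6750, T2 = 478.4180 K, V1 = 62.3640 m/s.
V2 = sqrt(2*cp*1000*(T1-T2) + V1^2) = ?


dT = 256.2570 K
2*cp*1000*dT = 539164.7280
V1^2 = 3889.2685
V2 = sqrt(543053.9965) = 736.9220 m/s

736.9220 m/s


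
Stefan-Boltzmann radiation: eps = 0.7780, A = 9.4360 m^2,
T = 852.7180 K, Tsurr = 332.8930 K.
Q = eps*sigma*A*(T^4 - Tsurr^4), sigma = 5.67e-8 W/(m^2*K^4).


T^4 = 5.2872e+11
Tsurr^4 = 1.2281e+10
Q = 0.7780 * 5.67e-8 * 9.4360 * 5.1643e+11 = 214964.0651 W

214964.0651 W


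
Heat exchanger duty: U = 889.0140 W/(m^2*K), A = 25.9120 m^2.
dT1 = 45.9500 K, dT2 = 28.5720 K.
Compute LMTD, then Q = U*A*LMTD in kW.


LMTD = 36.5755 K
Q = 889.0140 * 25.9120 * 36.5755 = 842558.2864 W = 842.5583 kW

842.5583 kW


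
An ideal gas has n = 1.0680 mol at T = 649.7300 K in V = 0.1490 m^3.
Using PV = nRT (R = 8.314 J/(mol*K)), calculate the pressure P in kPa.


P = nRT/V = 1.0680 * 8.314 * 649.7300 / 0.1490
= 5769.1814 / 0.1490 = 38719.3381 Pa = 38.7193 kPa

38.7193 kPa


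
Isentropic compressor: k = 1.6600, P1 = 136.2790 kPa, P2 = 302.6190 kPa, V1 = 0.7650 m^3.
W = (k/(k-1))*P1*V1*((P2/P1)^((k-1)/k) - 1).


(k-1)/k = 0.3976
(P2/P1)^exp = 1.3733
W = 2.5152 * 136.2790 * 0.7650 * (1.3733 - 1) = 97.8731 kJ

97.8731 kJ


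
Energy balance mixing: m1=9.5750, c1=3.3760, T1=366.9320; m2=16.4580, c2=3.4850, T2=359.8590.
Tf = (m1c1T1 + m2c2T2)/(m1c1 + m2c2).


num = 32501.2699
den = 89.6813
Tf = 362.4084 K

362.4084 K


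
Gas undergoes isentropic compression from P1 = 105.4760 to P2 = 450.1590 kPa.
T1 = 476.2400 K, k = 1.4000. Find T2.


(k-1)/k = 0.2857
(P2/P1)^exp = 1.5138
T2 = 476.2400 * 1.5138 = 720.9191 K

720.9191 K


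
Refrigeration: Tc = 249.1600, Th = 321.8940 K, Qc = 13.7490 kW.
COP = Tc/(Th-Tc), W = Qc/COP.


COP = 249.1600 / 72.7340 = 3.4256
W = 13.7490 / 3.4256 = 4.0136 kW

COP = 3.4256, W = 4.0136 kW


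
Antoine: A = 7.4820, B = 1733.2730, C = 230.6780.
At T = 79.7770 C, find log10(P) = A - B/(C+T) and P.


C+T = 310.4550
B/(C+T) = 5.5830
log10(P) = 7.4820 - 5.5830 = 1.8990
P = 10^1.8990 = 79.2485 mmHg

79.2485 mmHg


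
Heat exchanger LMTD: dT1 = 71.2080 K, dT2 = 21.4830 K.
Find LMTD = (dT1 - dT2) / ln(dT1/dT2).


dT1/dT2 = 3.3146
ln(dT1/dT2) = 1.1983
LMTD = 49.7250 / 1.1983 = 41.4948 K

41.4948 K


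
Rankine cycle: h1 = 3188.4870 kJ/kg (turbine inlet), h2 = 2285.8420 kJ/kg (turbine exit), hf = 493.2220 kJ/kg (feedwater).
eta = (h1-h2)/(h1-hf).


W = 902.6450 kJ/kg
Q_in = 2695.2650 kJ/kg
eta = 0.3349 = 33.4900%

eta = 33.4900%


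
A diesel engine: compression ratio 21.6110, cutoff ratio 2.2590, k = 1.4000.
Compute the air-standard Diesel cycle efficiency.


r^(k-1) = 3.4188
rc^k = 3.1296
eta = 0.6466 = 64.6601%

64.6601%


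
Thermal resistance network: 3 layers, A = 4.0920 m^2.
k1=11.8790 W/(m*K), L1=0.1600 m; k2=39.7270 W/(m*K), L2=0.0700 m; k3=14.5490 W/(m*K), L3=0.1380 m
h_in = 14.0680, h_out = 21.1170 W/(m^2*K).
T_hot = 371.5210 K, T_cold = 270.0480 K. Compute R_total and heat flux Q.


R_conv_in = 1/(14.0680*4.0920) = 0.0174
R_1 = 0.1600/(11.8790*4.0920) = 0.0033
R_2 = 0.0700/(39.7270*4.0920) = 0.0004
R_3 = 0.1380/(14.5490*4.0920) = 0.0023
R_conv_out = 1/(21.1170*4.0920) = 0.0116
R_total = 0.0350 K/W
Q = 101.4730 / 0.0350 = 2900.5474 W

R_total = 0.0350 K/W, Q = 2900.5474 W


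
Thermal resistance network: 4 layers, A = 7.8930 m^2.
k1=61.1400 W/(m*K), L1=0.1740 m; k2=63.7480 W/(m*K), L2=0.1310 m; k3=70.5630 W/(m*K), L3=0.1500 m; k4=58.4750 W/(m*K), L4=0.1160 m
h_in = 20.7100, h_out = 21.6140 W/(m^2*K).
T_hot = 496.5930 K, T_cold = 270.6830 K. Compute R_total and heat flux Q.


R_conv_in = 1/(20.7100*7.8930) = 0.0061
R_1 = 0.1740/(61.1400*7.8930) = 0.0004
R_2 = 0.1310/(63.7480*7.8930) = 0.0003
R_3 = 0.1500/(70.5630*7.8930) = 0.0003
R_4 = 0.1160/(58.4750*7.8930) = 0.0003
R_conv_out = 1/(21.6140*7.8930) = 0.0059
R_total = 0.0131 K/W
Q = 225.9100 / 0.0131 = 17217.6845 W

R_total = 0.0131 K/W, Q = 17217.6845 W


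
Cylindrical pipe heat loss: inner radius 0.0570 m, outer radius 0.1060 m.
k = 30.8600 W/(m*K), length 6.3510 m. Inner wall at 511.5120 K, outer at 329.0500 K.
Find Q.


dT = 182.4620 K
ln(ro/ri) = 0.6204
Q = 2*pi*30.8600*6.3510*182.4620 / 0.6204 = 362182.1701 W

362182.1701 W


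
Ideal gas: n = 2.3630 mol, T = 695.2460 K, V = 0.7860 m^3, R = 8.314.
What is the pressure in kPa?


P = nRT/V = 2.3630 * 8.314 * 695.2460 / 0.7860
= 13658.7904 / 0.7860 = 17377.5959 Pa = 17.3776 kPa

17.3776 kPa


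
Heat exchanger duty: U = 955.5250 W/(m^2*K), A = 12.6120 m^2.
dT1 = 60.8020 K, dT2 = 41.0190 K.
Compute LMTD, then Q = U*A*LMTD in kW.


LMTD = 50.2633 K
Q = 955.5250 * 12.6120 * 50.2633 = 605727.2066 W = 605.7272 kW

605.7272 kW


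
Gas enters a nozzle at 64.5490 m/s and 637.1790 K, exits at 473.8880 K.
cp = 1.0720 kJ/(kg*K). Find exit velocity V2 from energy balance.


dT = 163.2910 K
2*cp*1000*dT = 350095.9040
V1^2 = 4166.5734
V2 = sqrt(354262.4774) = 595.1995 m/s

595.1995 m/s


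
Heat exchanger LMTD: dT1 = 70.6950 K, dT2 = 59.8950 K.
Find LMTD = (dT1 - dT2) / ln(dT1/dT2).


dT1/dT2 = 1.1803
ln(dT1/dT2) = 0.1658
LMTD = 10.8000 / 0.1658 = 65.1459 K

65.1459 K


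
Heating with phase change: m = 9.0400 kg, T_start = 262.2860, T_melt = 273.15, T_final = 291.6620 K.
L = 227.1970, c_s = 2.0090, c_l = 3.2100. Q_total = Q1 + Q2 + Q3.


Q1 (sensible, solid) = 9.0400 * 2.0090 * 10.8640 = 197.3050 kJ
Q2 (latent) = 9.0400 * 227.1970 = 2053.8609 kJ
Q3 (sensible, liquid) = 9.0400 * 3.2100 * 18.5120 = 537.1886 kJ
Q_total = 2788.3545 kJ

2788.3545 kJ


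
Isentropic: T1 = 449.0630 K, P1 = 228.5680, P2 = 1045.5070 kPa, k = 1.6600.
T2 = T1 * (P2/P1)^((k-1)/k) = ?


(k-1)/k = 0.3976
(P2/P1)^exp = 1.8303
T2 = 449.0630 * 1.8303 = 821.9412 K

821.9412 K


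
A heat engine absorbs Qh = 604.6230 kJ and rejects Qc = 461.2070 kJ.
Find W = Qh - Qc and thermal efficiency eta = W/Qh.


W = 604.6230 - 461.2070 = 143.4160 kJ
eta = 143.4160 / 604.6230 = 0.2372 = 23.7199%

W = 143.4160 kJ, eta = 23.7199%


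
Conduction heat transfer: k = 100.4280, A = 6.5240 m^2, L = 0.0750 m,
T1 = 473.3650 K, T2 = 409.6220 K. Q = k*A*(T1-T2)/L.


dT = 63.7430 K
Q = 100.4280 * 6.5240 * 63.7430 / 0.0750 = 556852.2799 W

556852.2799 W


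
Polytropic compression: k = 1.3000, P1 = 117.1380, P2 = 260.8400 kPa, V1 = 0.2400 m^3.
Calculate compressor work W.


(k-1)/k = 0.2308
(P2/P1)^exp = 1.2029
W = 4.3333 * 117.1380 * 0.2400 * (1.2029 - 1) = 24.7192 kJ

24.7192 kJ


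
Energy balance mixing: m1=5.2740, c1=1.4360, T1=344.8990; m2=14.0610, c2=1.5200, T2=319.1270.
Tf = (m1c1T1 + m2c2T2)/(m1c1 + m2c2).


num = 9432.6922
den = 28.9462
Tf = 325.8700 K

325.8700 K


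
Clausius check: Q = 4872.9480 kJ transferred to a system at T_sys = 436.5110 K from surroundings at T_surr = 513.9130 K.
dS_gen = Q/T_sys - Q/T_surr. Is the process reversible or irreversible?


dS_sys = 4872.9480/436.5110 = 11.1634 kJ/K
dS_surr = -4872.9480/513.9130 = -9.4820 kJ/K
dS_gen = 11.1634 - 9.4820 = 1.6814 kJ/K (irreversible)

dS_gen = 1.6814 kJ/K, irreversible


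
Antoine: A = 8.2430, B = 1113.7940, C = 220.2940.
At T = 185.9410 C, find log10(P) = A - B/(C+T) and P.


C+T = 406.2350
B/(C+T) = 2.7417
log10(P) = 8.2430 - 2.7417 = 5.5013
P = 10^5.5013 = 317140.7121 mmHg

317140.7121 mmHg


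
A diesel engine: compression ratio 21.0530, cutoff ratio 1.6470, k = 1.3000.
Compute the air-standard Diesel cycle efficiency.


r^(k-1) = 2.4946
rc^k = 1.9129
eta = 0.5649 = 56.4888%

56.4888%


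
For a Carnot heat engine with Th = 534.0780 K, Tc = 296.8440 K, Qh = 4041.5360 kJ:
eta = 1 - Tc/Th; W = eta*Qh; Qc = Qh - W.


eta = 1 - 296.8440/534.0780 = 0.4442
W = 0.4442 * 4041.5360 = 1795.2242 kJ
Qc = 4041.5360 - 1795.2242 = 2246.3118 kJ

eta = 44.4194%, W = 1795.2242 kJ, Qc = 2246.3118 kJ


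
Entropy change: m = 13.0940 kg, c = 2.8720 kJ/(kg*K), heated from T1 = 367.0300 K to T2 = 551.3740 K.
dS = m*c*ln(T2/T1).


T2/T1 = 1.5023
ln(T2/T1) = 0.4070
dS = 13.0940 * 2.8720 * 0.4070 = 15.3045 kJ/K

15.3045 kJ/K


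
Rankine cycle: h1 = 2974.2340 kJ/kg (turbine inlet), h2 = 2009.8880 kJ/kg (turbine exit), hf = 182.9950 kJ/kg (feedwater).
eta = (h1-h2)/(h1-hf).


W = 964.3460 kJ/kg
Q_in = 2791.2390 kJ/kg
eta = 0.3455 = 34.5490%

eta = 34.5490%


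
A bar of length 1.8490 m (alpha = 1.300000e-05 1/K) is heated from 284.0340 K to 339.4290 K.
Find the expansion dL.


dT = 55.3950 K
dL = 1.300000e-05 * 1.8490 * 55.3950 = 0.001332 m
L_final = 1.850332 m

dL = 0.001332 m


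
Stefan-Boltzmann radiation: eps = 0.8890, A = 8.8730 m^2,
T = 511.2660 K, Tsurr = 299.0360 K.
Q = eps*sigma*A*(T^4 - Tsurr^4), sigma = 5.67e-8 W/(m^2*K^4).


T^4 = 6.8326e+10
Tsurr^4 = 7.9964e+09
Q = 0.8890 * 5.67e-8 * 8.8730 * 6.0330e+10 = 26982.8426 W

26982.8426 W


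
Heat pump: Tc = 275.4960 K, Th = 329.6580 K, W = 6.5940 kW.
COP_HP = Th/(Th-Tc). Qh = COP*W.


COP = 329.6580 / 54.1620 = 6.0865
Qh = 6.0865 * 6.5940 = 40.1345 kW

COP = 6.0865, Qh = 40.1345 kW


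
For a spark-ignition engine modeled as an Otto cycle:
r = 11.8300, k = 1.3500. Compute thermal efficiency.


r^(k-1) = 2.3743
eta = 1 - 1/2.3743 = 0.5788 = 57.8832%

57.8832%


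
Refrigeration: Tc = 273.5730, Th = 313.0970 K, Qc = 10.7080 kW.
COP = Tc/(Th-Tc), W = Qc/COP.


COP = 273.5730 / 39.5240 = 6.9217
W = 10.7080 / 6.9217 = 1.5470 kW

COP = 6.9217, W = 1.5470 kW


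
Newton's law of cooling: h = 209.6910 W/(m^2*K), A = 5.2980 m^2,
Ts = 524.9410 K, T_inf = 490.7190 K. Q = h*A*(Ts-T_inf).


dT = 34.2220 K
Q = 209.6910 * 5.2980 * 34.2220 = 38018.6885 W

38018.6885 W


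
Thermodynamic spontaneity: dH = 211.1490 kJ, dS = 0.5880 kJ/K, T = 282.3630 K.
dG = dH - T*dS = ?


T*dS = 282.3630 * 0.5880 = 166.0294 kJ
dG = 211.1490 - 166.0294 = 45.1196 kJ (non-spontaneous)

dG = 45.1196 kJ, non-spontaneous


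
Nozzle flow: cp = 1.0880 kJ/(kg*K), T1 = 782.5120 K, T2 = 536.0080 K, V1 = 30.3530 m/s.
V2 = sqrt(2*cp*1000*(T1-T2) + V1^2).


dT = 246.5040 K
2*cp*1000*dT = 536392.7040
V1^2 = 921.3046
V2 = sqrt(537314.0086) = 733.0171 m/s

733.0171 m/s


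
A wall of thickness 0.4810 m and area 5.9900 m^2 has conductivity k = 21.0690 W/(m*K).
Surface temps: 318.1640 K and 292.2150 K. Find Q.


dT = 25.9490 K
Q = 21.0690 * 5.9900 * 25.9490 / 0.4810 = 6808.4193 W

6808.4193 W


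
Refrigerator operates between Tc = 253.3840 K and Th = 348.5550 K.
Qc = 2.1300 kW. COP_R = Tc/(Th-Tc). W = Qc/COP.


COP = 253.3840 / 95.1710 = 2.6624
W = 2.1300 / 2.6624 = 0.8000 kW

COP = 2.6624, W = 0.8000 kW


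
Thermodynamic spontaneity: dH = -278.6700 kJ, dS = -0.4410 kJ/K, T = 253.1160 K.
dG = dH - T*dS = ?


T*dS = 253.1160 * -0.4410 = -111.6242 kJ
dG = -278.6700 + 111.6242 = -167.0458 kJ (spontaneous)

dG = -167.0458 kJ, spontaneous


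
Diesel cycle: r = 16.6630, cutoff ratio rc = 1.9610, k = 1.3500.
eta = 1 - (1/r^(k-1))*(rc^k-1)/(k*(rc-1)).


r^(k-1) = 2.6768
rc^k = 2.4822
eta = 0.5732 = 57.3175%

57.3175%


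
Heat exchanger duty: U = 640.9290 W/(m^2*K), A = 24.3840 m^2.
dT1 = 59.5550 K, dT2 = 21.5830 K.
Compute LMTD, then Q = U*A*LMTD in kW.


LMTD = 37.4110 K
Q = 640.9290 * 24.3840 * 37.4110 = 584675.2989 W = 584.6753 kW

584.6753 kW


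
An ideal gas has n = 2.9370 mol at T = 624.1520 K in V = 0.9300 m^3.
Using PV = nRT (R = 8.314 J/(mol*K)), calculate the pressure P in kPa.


P = nRT/V = 2.9370 * 8.314 * 624.1520 / 0.9300
= 15240.6796 / 0.9300 = 16387.8275 Pa = 16.3878 kPa

16.3878 kPa


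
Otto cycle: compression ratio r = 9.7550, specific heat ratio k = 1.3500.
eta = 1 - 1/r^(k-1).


r^(k-1) = 2.2194
eta = 1 - 1/2.2194 = 0.5494 = 54.9422%

54.9422%


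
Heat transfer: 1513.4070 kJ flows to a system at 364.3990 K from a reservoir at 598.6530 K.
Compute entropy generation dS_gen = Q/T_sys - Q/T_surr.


dS_sys = 1513.4070/364.3990 = 4.1532 kJ/K
dS_surr = -1513.4070/598.6530 = -2.5280 kJ/K
dS_gen = 4.1532 - 2.5280 = 1.6251 kJ/K (irreversible)

dS_gen = 1.6251 kJ/K, irreversible


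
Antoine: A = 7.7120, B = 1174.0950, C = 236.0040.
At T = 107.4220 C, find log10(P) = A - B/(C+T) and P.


C+T = 343.4260
B/(C+T) = 3.4188
log10(P) = 7.7120 - 3.4188 = 4.2932
P = 10^4.2932 = 19643.9383 mmHg

19643.9383 mmHg


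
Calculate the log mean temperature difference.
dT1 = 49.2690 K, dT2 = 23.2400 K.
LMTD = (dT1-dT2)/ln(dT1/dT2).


dT1/dT2 = 2.1200
ln(dT1/dT2) = 0.7514
LMTD = 26.0290 / 0.7514 = 34.6397 K

34.6397 K


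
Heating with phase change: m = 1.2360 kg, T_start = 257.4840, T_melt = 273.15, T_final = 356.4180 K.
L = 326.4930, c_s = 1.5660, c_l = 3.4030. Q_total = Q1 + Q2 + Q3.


Q1 (sensible, solid) = 1.2360 * 1.5660 * 15.6660 = 30.3227 kJ
Q2 (latent) = 1.2360 * 326.4930 = 403.5453 kJ
Q3 (sensible, liquid) = 1.2360 * 3.4030 * 83.2680 = 350.2342 kJ
Q_total = 784.1023 kJ

784.1023 kJ


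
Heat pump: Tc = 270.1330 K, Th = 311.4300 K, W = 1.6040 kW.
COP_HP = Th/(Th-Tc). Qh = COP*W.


COP = 311.4300 / 41.2970 = 7.5412
Qh = 7.5412 * 1.6040 = 12.0961 kW

COP = 7.5412, Qh = 12.0961 kW


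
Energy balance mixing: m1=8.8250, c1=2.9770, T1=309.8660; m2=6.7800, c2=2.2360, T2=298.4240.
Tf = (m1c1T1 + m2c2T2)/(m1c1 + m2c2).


num = 12664.9390
den = 41.4321
Tf = 305.6794 K

305.6794 K


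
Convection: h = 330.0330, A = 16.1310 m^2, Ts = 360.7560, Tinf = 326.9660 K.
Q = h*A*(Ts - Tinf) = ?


dT = 33.7900 K
Q = 330.0330 * 16.1310 * 33.7900 = 179889.9289 W

179889.9289 W


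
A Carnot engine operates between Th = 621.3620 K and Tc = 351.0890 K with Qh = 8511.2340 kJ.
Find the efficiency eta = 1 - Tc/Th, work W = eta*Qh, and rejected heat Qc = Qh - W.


eta = 1 - 351.0890/621.3620 = 0.4350
W = 0.4350 * 8511.2340 = 3702.1201 kJ
Qc = 8511.2340 - 3702.1201 = 4809.1139 kJ

eta = 43.4969%, W = 3702.1201 kJ, Qc = 4809.1139 kJ


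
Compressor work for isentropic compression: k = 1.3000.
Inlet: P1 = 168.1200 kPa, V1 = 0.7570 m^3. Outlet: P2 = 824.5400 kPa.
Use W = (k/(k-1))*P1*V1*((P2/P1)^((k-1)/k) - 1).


(k-1)/k = 0.2308
(P2/P1)^exp = 1.4433
W = 4.3333 * 168.1200 * 0.7570 * (1.4433 - 1) = 244.4952 kJ

244.4952 kJ


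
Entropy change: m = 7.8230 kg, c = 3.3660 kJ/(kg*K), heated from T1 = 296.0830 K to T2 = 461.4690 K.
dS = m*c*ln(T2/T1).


T2/T1 = 1.5586
ln(T2/T1) = 0.4438
dS = 7.8230 * 3.3660 * 0.4438 = 11.6856 kJ/K

11.6856 kJ/K


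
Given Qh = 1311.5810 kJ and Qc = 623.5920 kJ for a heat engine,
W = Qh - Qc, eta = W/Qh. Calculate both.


W = 1311.5810 - 623.5920 = 687.9890 kJ
eta = 687.9890 / 1311.5810 = 0.5245 = 52.4549%

W = 687.9890 kJ, eta = 52.4549%


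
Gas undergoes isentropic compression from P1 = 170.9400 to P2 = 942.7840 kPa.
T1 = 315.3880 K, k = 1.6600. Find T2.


(k-1)/k = 0.3976
(P2/P1)^exp = 1.9717
T2 = 315.3880 * 1.9717 = 621.8500 K

621.8500 K


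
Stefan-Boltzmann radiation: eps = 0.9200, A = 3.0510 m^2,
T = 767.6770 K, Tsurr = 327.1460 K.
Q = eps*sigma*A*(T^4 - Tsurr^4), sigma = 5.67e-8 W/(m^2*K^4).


T^4 = 3.4731e+11
Tsurr^4 = 1.1454e+10
Q = 0.9200 * 5.67e-8 * 3.0510 * 3.3585e+11 = 53451.8338 W

53451.8338 W


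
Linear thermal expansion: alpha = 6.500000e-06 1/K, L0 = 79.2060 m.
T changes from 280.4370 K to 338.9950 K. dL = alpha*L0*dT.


dT = 58.5580 K
dL = 6.500000e-06 * 79.2060 * 58.5580 = 0.030148 m
L_final = 79.236148 m

dL = 0.030148 m


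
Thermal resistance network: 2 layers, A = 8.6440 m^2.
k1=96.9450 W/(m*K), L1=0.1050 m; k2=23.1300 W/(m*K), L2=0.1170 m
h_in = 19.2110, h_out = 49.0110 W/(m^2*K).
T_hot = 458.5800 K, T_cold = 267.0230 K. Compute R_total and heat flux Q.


R_conv_in = 1/(19.2110*8.6440) = 0.0060
R_1 = 0.1050/(96.9450*8.6440) = 0.0001
R_2 = 0.1170/(23.1300*8.6440) = 0.0006
R_conv_out = 1/(49.0110*8.6440) = 0.0024
R_total = 0.0091 K/W
Q = 191.5570 / 0.0091 = 21066.7850 W

R_total = 0.0091 K/W, Q = 21066.7850 W


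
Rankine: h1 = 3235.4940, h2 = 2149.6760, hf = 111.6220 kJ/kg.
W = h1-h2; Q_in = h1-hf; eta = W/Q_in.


W = 1085.8180 kJ/kg
Q_in = 3123.8720 kJ/kg
eta = 0.3476 = 34.7587%

eta = 34.7587%


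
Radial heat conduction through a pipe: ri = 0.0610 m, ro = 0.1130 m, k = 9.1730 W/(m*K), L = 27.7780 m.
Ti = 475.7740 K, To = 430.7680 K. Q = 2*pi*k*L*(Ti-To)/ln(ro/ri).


dT = 45.0060 K
ln(ro/ri) = 0.6165
Q = 2*pi*9.1730*27.7780*45.0060 / 0.6165 = 116874.4931 W

116874.4931 W


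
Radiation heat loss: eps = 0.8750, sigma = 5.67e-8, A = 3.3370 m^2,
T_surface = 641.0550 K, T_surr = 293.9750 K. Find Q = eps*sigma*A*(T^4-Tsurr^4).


T^4 = 1.6888e+11
Tsurr^4 = 7.4686e+09
Q = 0.8750 * 5.67e-8 * 3.3370 * 1.6141e+11 = 26722.9559 W

26722.9559 W


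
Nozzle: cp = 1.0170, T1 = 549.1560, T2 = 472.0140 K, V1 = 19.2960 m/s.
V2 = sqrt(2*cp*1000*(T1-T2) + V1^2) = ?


dT = 77.1420 K
2*cp*1000*dT = 156906.8280
V1^2 = 372.3356
V2 = sqrt(157279.1636) = 396.5844 m/s

396.5844 m/s


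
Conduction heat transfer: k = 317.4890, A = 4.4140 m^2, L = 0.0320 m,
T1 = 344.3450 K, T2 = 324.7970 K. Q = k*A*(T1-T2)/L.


dT = 19.5480 K
Q = 317.4890 * 4.4140 * 19.5480 / 0.0320 = 856078.0540 W

856078.0540 W


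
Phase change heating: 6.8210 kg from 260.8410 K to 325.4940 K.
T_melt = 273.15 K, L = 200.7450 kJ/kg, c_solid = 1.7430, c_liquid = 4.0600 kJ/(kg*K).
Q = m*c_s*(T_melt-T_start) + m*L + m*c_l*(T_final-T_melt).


Q1 (sensible, solid) = 6.8210 * 1.7430 * 12.3090 = 146.3417 kJ
Q2 (latent) = 6.8210 * 200.7450 = 1369.2816 kJ
Q3 (sensible, liquid) = 6.8210 * 4.0600 * 52.3440 = 1449.5760 kJ
Q_total = 2965.1994 kJ

2965.1994 kJ


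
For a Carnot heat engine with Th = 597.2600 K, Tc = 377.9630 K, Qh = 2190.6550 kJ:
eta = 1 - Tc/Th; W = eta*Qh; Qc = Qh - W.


eta = 1 - 377.9630/597.2600 = 0.3672
W = 0.3672 * 2190.6550 = 804.3466 kJ
Qc = 2190.6550 - 804.3466 = 1386.3084 kJ

eta = 36.7172%, W = 804.3466 kJ, Qc = 1386.3084 kJ


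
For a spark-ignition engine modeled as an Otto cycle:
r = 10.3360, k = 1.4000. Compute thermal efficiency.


r^(k-1) = 2.5453
eta = 1 - 1/2.5453 = 0.6071 = 60.7121%

60.7121%


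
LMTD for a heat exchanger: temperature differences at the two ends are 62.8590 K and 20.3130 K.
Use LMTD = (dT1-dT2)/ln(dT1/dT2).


dT1/dT2 = 3.0945
ln(dT1/dT2) = 1.1296
LMTD = 42.5460 / 1.1296 = 37.6636 K

37.6636 K


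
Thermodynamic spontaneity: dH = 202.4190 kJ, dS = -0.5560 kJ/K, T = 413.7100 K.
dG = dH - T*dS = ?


T*dS = 413.7100 * -0.5560 = -230.0228 kJ
dG = 202.4190 + 230.0228 = 432.4418 kJ (non-spontaneous)

dG = 432.4418 kJ, non-spontaneous


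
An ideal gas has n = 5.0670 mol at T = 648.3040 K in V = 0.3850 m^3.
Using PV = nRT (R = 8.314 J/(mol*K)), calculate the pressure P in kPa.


P = nRT/V = 5.0670 * 8.314 * 648.3040 / 0.3850
= 27311.1272 / 0.3850 = 70937.9928 Pa = 70.9380 kPa

70.9380 kPa


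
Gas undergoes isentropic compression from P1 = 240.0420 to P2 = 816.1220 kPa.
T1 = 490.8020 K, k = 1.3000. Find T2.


(k-1)/k = 0.2308
(P2/P1)^exp = 1.3263
T2 = 490.8020 * 1.3263 = 650.9577 K

650.9577 K


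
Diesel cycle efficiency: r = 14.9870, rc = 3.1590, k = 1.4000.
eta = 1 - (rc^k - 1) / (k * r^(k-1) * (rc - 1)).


r^(k-1) = 2.9532
rc^k = 5.0046
eta = 0.5514 = 55.1365%

55.1365%


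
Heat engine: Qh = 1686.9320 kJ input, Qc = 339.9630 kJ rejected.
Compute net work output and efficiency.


W = 1686.9320 - 339.9630 = 1346.9690 kJ
eta = 1346.9690 / 1686.9320 = 0.7985 = 79.8473%

W = 1346.9690 kJ, eta = 79.8473%


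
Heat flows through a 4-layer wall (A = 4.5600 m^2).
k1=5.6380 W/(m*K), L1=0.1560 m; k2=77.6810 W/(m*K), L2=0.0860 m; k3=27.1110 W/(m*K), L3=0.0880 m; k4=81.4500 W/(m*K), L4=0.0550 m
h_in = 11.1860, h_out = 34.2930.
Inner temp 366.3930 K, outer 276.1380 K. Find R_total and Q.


R_conv_in = 1/(11.1860*4.5600) = 0.0196
R_1 = 0.1560/(5.6380*4.5600) = 0.0061
R_2 = 0.0860/(77.6810*4.5600) = 0.0002
R_3 = 0.0880/(27.1110*4.5600) = 0.0007
R_4 = 0.0550/(81.4500*4.5600) = 0.0001
R_conv_out = 1/(34.2930*4.5600) = 0.0064
R_total = 0.0332 K/W
Q = 90.2550 / 0.0332 = 2720.9759 W

R_total = 0.0332 K/W, Q = 2720.9759 W


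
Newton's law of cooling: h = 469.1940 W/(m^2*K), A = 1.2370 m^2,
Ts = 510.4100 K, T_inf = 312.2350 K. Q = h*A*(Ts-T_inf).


dT = 198.1750 K
Q = 469.1940 * 1.2370 * 198.1750 = 115019.3784 W

115019.3784 W


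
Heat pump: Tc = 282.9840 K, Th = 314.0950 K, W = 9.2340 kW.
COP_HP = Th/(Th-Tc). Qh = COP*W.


COP = 314.0950 / 31.1110 = 10.0959
Qh = 10.0959 * 9.2340 = 93.2260 kW

COP = 10.0959, Qh = 93.2260 kW


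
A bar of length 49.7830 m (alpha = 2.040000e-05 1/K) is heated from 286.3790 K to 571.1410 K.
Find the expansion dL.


dT = 284.7620 K
dL = 2.040000e-05 * 49.7830 * 284.7620 = 0.289197 m
L_final = 50.072197 m

dL = 0.289197 m


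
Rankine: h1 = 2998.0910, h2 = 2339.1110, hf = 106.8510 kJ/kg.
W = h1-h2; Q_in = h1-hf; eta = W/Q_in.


W = 658.9800 kJ/kg
Q_in = 2891.2400 kJ/kg
eta = 0.2279 = 22.7923%

eta = 22.7923%


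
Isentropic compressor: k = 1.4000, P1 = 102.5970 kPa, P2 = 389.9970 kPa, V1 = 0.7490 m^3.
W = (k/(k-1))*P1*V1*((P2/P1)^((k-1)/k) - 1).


(k-1)/k = 0.2857
(P2/P1)^exp = 1.4645
W = 3.5000 * 102.5970 * 0.7490 * (1.4645 - 1) = 124.9346 kJ

124.9346 kJ


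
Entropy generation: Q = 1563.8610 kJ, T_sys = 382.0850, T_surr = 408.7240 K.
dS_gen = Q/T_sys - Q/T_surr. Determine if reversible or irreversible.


dS_sys = 1563.8610/382.0850 = 4.0930 kJ/K
dS_surr = -1563.8610/408.7240 = -3.8262 kJ/K
dS_gen = 4.0930 - 3.8262 = 0.2668 kJ/K (irreversible)

dS_gen = 0.2668 kJ/K, irreversible


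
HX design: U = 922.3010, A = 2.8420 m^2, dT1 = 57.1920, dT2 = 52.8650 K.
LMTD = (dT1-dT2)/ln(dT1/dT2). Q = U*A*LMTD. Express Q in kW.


LMTD = 55.0001 K
Q = 922.3010 * 2.8420 * 55.0001 = 144165.2230 W = 144.1652 kW

144.1652 kW


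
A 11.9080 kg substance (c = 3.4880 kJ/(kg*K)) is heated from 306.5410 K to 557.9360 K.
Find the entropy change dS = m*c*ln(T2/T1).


T2/T1 = 1.8201
ln(T2/T1) = 0.5989
dS = 11.9080 * 3.4880 * 0.5989 = 24.8751 kJ/K

24.8751 kJ/K


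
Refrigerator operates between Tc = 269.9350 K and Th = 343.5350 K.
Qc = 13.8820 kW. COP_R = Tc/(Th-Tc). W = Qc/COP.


COP = 269.9350 / 73.6000 = 3.6676
W = 13.8820 / 3.6676 = 3.7850 kW

COP = 3.6676, W = 3.7850 kW


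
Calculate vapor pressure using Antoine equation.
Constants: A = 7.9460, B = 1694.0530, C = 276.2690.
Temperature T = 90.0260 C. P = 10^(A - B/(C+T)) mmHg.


C+T = 366.2950
B/(C+T) = 4.6248
log10(P) = 7.9460 - 4.6248 = 3.3212
P = 10^3.3212 = 2094.9205 mmHg

2094.9205 mmHg


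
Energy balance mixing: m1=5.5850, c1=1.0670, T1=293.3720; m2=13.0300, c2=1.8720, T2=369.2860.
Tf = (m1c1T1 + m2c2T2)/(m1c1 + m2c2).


num = 10755.9442
den = 30.3514
Tf = 354.3810 K

354.3810 K


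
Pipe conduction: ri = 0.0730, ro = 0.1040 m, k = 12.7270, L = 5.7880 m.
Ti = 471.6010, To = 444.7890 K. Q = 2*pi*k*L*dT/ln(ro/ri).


dT = 26.8120 K
ln(ro/ri) = 0.3539
Q = 2*pi*12.7270*5.7880*26.8120 / 0.3539 = 35062.6293 W

35062.6293 W


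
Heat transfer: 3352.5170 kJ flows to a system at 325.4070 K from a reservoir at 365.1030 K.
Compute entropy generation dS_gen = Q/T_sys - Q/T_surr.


dS_sys = 3352.5170/325.4070 = 10.3025 kJ/K
dS_surr = -3352.5170/365.1030 = -9.1824 kJ/K
dS_gen = 10.3025 - 9.1824 = 1.1201 kJ/K (irreversible)

dS_gen = 1.1201 kJ/K, irreversible


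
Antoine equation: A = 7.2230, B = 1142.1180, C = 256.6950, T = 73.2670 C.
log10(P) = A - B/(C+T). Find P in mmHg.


C+T = 329.9620
B/(C+T) = 3.4614
log10(P) = 7.2230 - 3.4614 = 3.7616
P = 10^3.7616 = 5776.1410 mmHg

5776.1410 mmHg


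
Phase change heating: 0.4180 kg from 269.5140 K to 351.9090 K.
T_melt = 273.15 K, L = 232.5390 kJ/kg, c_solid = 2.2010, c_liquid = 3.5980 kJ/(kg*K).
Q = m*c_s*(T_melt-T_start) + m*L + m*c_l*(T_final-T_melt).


Q1 (sensible, solid) = 0.4180 * 2.2010 * 3.6360 = 3.3452 kJ
Q2 (latent) = 0.4180 * 232.5390 = 97.2013 kJ
Q3 (sensible, liquid) = 0.4180 * 3.5980 * 78.7590 = 118.4507 kJ
Q_total = 218.9972 kJ

218.9972 kJ


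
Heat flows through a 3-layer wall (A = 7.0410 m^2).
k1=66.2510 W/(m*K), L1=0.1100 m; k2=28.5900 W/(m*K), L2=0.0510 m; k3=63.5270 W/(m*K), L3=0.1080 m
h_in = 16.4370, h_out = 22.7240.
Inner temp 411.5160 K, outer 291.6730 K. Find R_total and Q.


R_conv_in = 1/(16.4370*7.0410) = 0.0086
R_1 = 0.1100/(66.2510*7.0410) = 0.0002
R_2 = 0.0510/(28.5900*7.0410) = 0.0003
R_3 = 0.1080/(63.5270*7.0410) = 0.0002
R_conv_out = 1/(22.7240*7.0410) = 0.0063
R_total = 0.0156 K/W
Q = 119.8430 / 0.0156 = 7671.8124 W

R_total = 0.0156 K/W, Q = 7671.8124 W


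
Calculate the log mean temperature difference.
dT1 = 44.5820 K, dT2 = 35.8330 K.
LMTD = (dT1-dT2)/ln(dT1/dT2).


dT1/dT2 = 1.2442
ln(dT1/dT2) = 0.2185
LMTD = 8.7490 / 0.2185 = 40.0484 K

40.0484 K


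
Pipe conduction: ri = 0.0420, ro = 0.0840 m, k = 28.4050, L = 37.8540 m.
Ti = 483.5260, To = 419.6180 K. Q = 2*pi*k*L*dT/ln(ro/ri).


dT = 63.9080 K
ln(ro/ri) = 0.6931
Q = 2*pi*28.4050*37.8540*63.9080 / 0.6931 = 622896.9512 W

622896.9512 W
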